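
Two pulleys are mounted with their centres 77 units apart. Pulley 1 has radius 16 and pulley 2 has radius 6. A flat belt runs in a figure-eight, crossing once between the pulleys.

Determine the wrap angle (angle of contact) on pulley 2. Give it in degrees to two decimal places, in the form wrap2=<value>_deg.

crossed belt: β = asin((r1+r2)/C) = asin(22/77) = 16.6015°
wrap1 = wrap2 = π + 2β = 213.2031°

wrap2=213.20_deg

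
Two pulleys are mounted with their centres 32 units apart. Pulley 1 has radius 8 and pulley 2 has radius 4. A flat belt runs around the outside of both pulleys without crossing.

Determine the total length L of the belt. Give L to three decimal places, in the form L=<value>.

open belt: β = asin((r2−r1)/C) = asin(-4/32) = -7.1808°
wrap1 = π − 2β = 194.3615°
wrap2 = π + 2β = 165.6385°
tangent length = C·cosβ = 31.7490
L = r1·wrap1 + r2·wrap2 + 2·C·cosβ = 8·3.3922 + 4·2.8909 + 2·31.7490 = 102.1998

L=102.200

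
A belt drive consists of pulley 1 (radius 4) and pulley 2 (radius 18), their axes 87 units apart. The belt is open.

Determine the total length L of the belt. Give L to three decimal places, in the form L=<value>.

L=245.373

open belt: β = asin((r2−r1)/C) = asin(14/87) = 9.2603°
wrap1 = π − 2β = 161.4795°
wrap2 = π + 2β = 198.5205°
tangent length = C·cosβ = 85.8662
L = r1·wrap1 + r2·wrap2 + 2·C·cosβ = 4·2.8183 + 18·3.4648 + 2·85.8662 = 245.3728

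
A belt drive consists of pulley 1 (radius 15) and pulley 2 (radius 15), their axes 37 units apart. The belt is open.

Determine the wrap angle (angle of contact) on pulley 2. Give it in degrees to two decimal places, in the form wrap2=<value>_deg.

wrap2=180.00_deg

open belt: β = asin((r2−r1)/C) = asin(0/37) = 0.0000°
wrap1 = π − 2β = 180.0000°
wrap2 = π + 2β = 180.0000°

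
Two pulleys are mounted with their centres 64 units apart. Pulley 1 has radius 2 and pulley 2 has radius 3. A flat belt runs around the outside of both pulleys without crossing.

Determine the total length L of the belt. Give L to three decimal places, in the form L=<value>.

L=143.724

open belt: β = asin((r2−r1)/C) = asin(1/64) = 0.8953°
wrap1 = π − 2β = 178.2094°
wrap2 = π + 2β = 181.7906°
tangent length = C·cosβ = 63.9922
L = r1·wrap1 + r2·wrap2 + 2·C·cosβ = 2·3.1103 + 3·3.1728 + 2·63.9922 = 143.7236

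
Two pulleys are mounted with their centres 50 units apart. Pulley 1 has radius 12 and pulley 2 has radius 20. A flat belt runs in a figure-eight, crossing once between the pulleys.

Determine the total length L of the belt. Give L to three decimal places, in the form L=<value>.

L=221.816

crossed belt: β = asin((r1+r2)/C) = asin(32/50) = 39.7918°
wrap1 = wrap2 = π + 2β = 259.5836°
tangent length = C·cosβ = 38.4187
L = (r1+r2)·wrap + 2·C·cosβ = 32·4.5306 + 2·38.4187 = 221.8163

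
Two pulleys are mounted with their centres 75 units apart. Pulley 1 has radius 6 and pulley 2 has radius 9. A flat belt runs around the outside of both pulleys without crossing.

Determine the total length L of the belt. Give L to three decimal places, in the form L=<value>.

L=197.244

open belt: β = asin((r2−r1)/C) = asin(3/75) = 2.2924°
wrap1 = π − 2β = 175.4151°
wrap2 = π + 2β = 184.5849°
tangent length = C·cosβ = 74.9400
L = r1·wrap1 + r2·wrap2 + 2·C·cosβ = 6·3.0616 + 9·3.2216 + 2·74.9400 = 197.2439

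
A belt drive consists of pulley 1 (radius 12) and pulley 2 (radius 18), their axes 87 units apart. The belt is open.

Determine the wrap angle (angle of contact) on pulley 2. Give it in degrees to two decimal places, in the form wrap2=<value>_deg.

open belt: β = asin((r2−r1)/C) = asin(6/87) = 3.9546°
wrap1 = π − 2β = 172.0909°
wrap2 = π + 2β = 187.9091°

wrap2=187.91_deg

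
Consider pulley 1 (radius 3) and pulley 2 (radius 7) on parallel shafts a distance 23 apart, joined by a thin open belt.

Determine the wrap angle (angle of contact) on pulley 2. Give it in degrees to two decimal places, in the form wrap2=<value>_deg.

open belt: β = asin((r2−r1)/C) = asin(4/23) = 10.0154°
wrap1 = π − 2β = 159.9692°
wrap2 = π + 2β = 200.0308°

wrap2=200.03_deg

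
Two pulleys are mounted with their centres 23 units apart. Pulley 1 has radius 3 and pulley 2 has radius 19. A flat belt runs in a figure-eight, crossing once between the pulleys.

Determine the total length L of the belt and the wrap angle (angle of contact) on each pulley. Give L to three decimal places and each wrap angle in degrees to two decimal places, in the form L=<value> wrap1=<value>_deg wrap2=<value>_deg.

L=138.624 wrap1=326.09_deg wrap2=326.09_deg

crossed belt: β = asin((r1+r2)/C) = asin(22/23) = 73.0426°
wrap1 = wrap2 = π + 2β = 326.0851°
tangent length = C·cosβ = 6.7082
L = (r1+r2)·wrap + 2·C·cosβ = 22·5.6913 + 2·6.7082 = 138.6241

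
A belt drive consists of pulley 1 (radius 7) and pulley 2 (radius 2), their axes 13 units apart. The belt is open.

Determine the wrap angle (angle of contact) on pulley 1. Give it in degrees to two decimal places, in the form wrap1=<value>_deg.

wrap1=225.24_deg

open belt: β = asin((r2−r1)/C) = asin(-5/13) = -22.6199°
wrap1 = π − 2β = 225.2397°
wrap2 = π + 2β = 134.7603°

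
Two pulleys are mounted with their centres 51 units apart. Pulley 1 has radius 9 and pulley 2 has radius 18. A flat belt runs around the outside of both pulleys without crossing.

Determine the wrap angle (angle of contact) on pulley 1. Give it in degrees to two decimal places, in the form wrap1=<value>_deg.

wrap1=159.67_deg

open belt: β = asin((r2−r1)/C) = asin(9/51) = 10.1642°
wrap1 = π − 2β = 159.6715°
wrap2 = π + 2β = 200.3285°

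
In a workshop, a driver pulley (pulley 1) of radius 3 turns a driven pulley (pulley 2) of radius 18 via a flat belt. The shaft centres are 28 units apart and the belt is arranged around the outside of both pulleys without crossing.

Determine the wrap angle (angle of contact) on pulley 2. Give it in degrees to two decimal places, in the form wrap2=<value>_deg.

wrap2=244.78_deg

open belt: β = asin((r2−r1)/C) = asin(15/28) = 32.3924°
wrap1 = π − 2β = 115.2153°
wrap2 = π + 2β = 244.7847°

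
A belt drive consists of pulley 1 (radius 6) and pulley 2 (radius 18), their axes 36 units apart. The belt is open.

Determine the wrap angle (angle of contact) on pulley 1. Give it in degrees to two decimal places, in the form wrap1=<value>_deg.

open belt: β = asin((r2−r1)/C) = asin(12/36) = 19.4712°
wrap1 = π − 2β = 141.0576°
wrap2 = π + 2β = 218.9424°

wrap1=141.06_deg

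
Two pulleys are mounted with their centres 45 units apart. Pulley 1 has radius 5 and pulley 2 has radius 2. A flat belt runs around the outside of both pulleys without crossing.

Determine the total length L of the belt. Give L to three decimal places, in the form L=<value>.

open belt: β = asin((r2−r1)/C) = asin(-3/45) = -3.8226°
wrap1 = π − 2β = 187.6451°
wrap2 = π + 2β = 172.3549°
tangent length = C·cosβ = 44.8999
L = r1·wrap1 + r2·wrap2 + 2·C·cosβ = 5·3.2750 + 2·3.0082 + 2·44.8999 = 112.1912

L=112.191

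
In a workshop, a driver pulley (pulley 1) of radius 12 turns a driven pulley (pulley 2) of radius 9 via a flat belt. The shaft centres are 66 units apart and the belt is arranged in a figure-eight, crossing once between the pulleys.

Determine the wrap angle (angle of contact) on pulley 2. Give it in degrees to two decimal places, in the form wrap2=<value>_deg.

crossed belt: β = asin((r1+r2)/C) = asin(21/66) = 18.5530°
wrap1 = wrap2 = π + 2β = 217.1060°

wrap2=217.11_deg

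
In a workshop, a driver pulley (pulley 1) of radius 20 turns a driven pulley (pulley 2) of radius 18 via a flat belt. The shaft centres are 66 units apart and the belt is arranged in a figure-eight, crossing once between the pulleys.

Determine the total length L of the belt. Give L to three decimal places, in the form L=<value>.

crossed belt: β = asin((r1+r2)/C) = asin(38/66) = 35.1527°
wrap1 = wrap2 = π + 2β = 250.3054°
tangent length = C·cosβ = 53.9630
L = (r1+r2)·wrap + 2·C·cosβ = 38·4.3687 + 2·53.9630 = 273.9347

L=273.935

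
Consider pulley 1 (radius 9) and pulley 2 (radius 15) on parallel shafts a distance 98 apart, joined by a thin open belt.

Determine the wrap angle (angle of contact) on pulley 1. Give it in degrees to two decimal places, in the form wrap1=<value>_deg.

open belt: β = asin((r2−r1)/C) = asin(6/98) = 3.5101°
wrap1 = π − 2β = 172.9798°
wrap2 = π + 2β = 187.0202°

wrap1=172.98_deg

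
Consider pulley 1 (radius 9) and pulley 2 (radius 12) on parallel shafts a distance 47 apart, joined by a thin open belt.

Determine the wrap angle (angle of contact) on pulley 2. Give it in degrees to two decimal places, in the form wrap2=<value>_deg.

open belt: β = asin((r2−r1)/C) = asin(3/47) = 3.6597°
wrap1 = π − 2β = 172.6807°
wrap2 = π + 2β = 187.3193°

wrap2=187.32_deg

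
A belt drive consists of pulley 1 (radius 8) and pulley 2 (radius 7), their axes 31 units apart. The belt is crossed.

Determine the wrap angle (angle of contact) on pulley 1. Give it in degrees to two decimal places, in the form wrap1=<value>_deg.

crossed belt: β = asin((r1+r2)/C) = asin(15/31) = 28.9385°
wrap1 = wrap2 = π + 2β = 237.8771°

wrap1=237.88_deg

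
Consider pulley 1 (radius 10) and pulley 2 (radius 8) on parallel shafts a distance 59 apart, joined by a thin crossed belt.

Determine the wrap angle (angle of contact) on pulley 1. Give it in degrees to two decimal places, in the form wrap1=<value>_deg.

crossed belt: β = asin((r1+r2)/C) = asin(18/59) = 17.7633°
wrap1 = wrap2 = π + 2β = 215.5265°

wrap1=215.53_deg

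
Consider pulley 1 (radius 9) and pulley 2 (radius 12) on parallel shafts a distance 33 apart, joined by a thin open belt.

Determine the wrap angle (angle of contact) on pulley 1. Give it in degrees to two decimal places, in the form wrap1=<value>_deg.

open belt: β = asin((r2−r1)/C) = asin(3/33) = 5.2159°
wrap1 = π − 2β = 169.5682°
wrap2 = π + 2β = 190.4318°

wrap1=169.57_deg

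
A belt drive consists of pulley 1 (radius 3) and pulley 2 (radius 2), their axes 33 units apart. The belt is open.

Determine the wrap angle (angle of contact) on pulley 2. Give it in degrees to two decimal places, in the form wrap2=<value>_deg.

wrap2=176.53_deg

open belt: β = asin((r2−r1)/C) = asin(-1/33) = -1.7365°
wrap1 = π − 2β = 183.4730°
wrap2 = π + 2β = 176.5270°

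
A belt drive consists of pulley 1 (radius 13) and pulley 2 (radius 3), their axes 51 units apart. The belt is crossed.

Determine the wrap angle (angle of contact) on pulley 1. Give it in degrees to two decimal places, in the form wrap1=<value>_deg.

crossed belt: β = asin((r1+r2)/C) = asin(16/51) = 18.2839°
wrap1 = wrap2 = π + 2β = 216.5678°

wrap1=216.57_deg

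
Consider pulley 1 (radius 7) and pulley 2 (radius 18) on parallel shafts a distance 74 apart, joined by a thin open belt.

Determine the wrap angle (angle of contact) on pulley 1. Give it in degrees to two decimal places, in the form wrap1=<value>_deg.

wrap1=162.90_deg

open belt: β = asin((r2−r1)/C) = asin(11/74) = 8.5486°
wrap1 = π − 2β = 162.9028°
wrap2 = π + 2β = 197.0972°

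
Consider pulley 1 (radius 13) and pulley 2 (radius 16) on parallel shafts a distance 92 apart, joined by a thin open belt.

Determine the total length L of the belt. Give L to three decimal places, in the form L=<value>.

L=275.204

open belt: β = asin((r2−r1)/C) = asin(3/92) = 1.8687°
wrap1 = π − 2β = 176.2627°
wrap2 = π + 2β = 183.7373°
tangent length = C·cosβ = 91.9511
L = r1·wrap1 + r2·wrap2 + 2·C·cosβ = 13·3.0764 + 16·3.2068 + 2·91.9511 = 275.2040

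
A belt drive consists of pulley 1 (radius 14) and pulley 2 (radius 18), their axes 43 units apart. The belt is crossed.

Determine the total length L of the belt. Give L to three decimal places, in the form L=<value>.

L=211.693

crossed belt: β = asin((r1+r2)/C) = asin(32/43) = 48.0892°
wrap1 = wrap2 = π + 2β = 276.1785°
tangent length = C·cosβ = 28.7228
L = (r1+r2)·wrap + 2·C·cosβ = 32·4.8202 + 2·28.7228 = 211.6928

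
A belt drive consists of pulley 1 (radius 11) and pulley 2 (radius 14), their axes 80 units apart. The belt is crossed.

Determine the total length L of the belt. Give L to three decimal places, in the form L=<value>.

L=246.418

crossed belt: β = asin((r1+r2)/C) = asin(25/80) = 18.2100°
wrap1 = wrap2 = π + 2β = 216.4199°
tangent length = C·cosβ = 75.9934
L = (r1+r2)·wrap + 2·C·cosβ = 25·3.7772 + 2·75.9934 = 246.4178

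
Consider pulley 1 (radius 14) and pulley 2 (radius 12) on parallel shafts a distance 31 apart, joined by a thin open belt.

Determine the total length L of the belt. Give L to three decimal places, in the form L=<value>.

open belt: β = asin((r2−r1)/C) = asin(-2/31) = -3.6991°
wrap1 = π − 2β = 187.3981°
wrap2 = π + 2β = 172.6019°
tangent length = C·cosβ = 30.9354
L = r1·wrap1 + r2·wrap2 + 2·C·cosβ = 14·3.2707 + 12·3.0125 + 2·30.9354 = 143.8105

L=143.810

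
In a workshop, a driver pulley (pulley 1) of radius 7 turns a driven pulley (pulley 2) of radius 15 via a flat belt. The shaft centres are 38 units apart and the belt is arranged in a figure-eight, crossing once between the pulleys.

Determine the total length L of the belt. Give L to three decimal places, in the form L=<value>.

crossed belt: β = asin((r1+r2)/C) = asin(22/38) = 35.3765°
wrap1 = wrap2 = π + 2β = 250.7531°
tangent length = C·cosβ = 30.9839
L = (r1+r2)·wrap + 2·C·cosβ = 22·4.3765 + 2·30.9839 = 158.2500

L=158.250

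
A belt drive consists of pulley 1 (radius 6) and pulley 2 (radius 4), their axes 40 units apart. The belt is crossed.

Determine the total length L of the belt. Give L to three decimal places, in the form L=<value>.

L=113.929

crossed belt: β = asin((r1+r2)/C) = asin(10/40) = 14.4775°
wrap1 = wrap2 = π + 2β = 208.9550°
tangent length = C·cosβ = 38.7298
L = (r1+r2)·wrap + 2·C·cosβ = 10·3.6470 + 2·38.7298 = 113.9292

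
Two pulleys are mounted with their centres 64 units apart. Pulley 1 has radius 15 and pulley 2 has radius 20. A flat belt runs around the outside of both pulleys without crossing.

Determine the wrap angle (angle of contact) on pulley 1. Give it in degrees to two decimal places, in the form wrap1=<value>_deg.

wrap1=171.04_deg

open belt: β = asin((r2−r1)/C) = asin(5/64) = 4.4808°
wrap1 = π − 2β = 171.0384°
wrap2 = π + 2β = 188.9616°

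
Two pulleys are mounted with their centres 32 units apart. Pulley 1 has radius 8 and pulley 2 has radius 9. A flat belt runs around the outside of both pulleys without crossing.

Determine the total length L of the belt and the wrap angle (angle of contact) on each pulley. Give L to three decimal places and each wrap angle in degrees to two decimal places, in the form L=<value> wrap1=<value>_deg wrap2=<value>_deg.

L=117.438 wrap1=176.42_deg wrap2=183.58_deg

open belt: β = asin((r2−r1)/C) = asin(1/32) = 1.7908°
wrap1 = π − 2β = 176.4184°
wrap2 = π + 2β = 183.5816°
tangent length = C·cosβ = 31.9844
L = r1·wrap1 + r2·wrap2 + 2·C·cosβ = 8·3.0791 + 9·3.2041 + 2·31.9844 = 117.4383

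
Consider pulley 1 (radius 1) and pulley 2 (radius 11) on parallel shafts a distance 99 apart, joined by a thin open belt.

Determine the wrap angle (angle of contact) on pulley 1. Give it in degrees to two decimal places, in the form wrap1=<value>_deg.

open belt: β = asin((r2−r1)/C) = asin(10/99) = 5.7973°
wrap1 = π − 2β = 168.4053°
wrap2 = π + 2β = 191.5947°

wrap1=168.41_deg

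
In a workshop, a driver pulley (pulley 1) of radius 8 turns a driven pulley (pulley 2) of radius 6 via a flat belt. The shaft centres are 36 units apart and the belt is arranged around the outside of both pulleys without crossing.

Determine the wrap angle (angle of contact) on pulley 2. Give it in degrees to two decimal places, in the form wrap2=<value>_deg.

open belt: β = asin((r2−r1)/C) = asin(-2/36) = -3.1847°
wrap1 = π − 2β = 186.3695°
wrap2 = π + 2β = 173.6305°

wrap2=173.63_deg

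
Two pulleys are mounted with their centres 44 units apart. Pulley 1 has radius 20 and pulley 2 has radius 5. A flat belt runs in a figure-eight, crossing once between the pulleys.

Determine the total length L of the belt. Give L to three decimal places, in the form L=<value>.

crossed belt: β = asin((r1+r2)/C) = asin(25/44) = 34.6235°
wrap1 = wrap2 = π + 2β = 249.2471°
tangent length = C·cosβ = 36.2077
L = (r1+r2)·wrap + 2·C·cosβ = 25·4.3502 + 2·36.2077 = 181.1700

L=181.170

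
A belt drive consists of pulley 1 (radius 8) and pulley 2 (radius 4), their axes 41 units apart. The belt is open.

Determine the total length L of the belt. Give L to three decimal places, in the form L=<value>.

open belt: β = asin((r2−r1)/C) = asin(-4/41) = -5.5987°
wrap1 = π − 2β = 191.1975°
wrap2 = π + 2β = 168.8025°
tangent length = C·cosβ = 40.8044
L = r1·wrap1 + r2·wrap2 + 2·C·cosβ = 8·3.3370 + 4·2.9462 + 2·40.8044 = 120.0897

L=120.090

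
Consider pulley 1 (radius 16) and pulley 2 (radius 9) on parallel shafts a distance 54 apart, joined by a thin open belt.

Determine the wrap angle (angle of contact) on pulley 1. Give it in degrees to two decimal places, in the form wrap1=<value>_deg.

wrap1=194.90_deg

open belt: β = asin((r2−r1)/C) = asin(-7/54) = -7.4482°
wrap1 = π − 2β = 194.8964°
wrap2 = π + 2β = 165.1036°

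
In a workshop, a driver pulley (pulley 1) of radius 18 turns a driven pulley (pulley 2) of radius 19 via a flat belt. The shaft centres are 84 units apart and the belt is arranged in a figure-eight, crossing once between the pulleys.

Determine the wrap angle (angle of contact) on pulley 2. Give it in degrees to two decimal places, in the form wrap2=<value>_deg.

crossed belt: β = asin((r1+r2)/C) = asin(37/84) = 26.1343°
wrap1 = wrap2 = π + 2β = 232.2685°

wrap2=232.27_deg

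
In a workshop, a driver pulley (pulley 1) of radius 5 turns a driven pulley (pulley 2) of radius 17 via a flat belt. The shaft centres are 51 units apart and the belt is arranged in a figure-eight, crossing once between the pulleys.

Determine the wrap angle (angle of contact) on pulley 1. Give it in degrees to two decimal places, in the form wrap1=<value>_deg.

crossed belt: β = asin((r1+r2)/C) = asin(22/51) = 25.5547°
wrap1 = wrap2 = π + 2β = 231.1094°

wrap1=231.11_deg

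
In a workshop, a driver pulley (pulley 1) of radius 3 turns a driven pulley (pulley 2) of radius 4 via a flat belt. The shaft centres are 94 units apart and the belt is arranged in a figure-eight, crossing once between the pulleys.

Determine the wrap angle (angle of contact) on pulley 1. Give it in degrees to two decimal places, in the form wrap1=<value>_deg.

wrap1=188.54_deg

crossed belt: β = asin((r1+r2)/C) = asin(7/94) = 4.2707°
wrap1 = wrap2 = π + 2β = 188.5413°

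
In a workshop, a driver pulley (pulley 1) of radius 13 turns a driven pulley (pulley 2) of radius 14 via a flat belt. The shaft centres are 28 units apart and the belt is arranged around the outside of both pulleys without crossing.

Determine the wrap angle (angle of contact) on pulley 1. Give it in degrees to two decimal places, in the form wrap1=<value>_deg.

wrap1=175.91_deg

open belt: β = asin((r2−r1)/C) = asin(1/28) = 2.0467°
wrap1 = π − 2β = 175.9066°
wrap2 = π + 2β = 184.0934°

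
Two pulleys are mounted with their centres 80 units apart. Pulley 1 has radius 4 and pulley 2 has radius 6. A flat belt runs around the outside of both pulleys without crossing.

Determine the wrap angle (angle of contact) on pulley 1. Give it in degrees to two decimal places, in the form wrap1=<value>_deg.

open belt: β = asin((r2−r1)/C) = asin(2/80) = 1.4325°
wrap1 = π − 2β = 177.1349°
wrap2 = π + 2β = 182.8651°

wrap1=177.13_deg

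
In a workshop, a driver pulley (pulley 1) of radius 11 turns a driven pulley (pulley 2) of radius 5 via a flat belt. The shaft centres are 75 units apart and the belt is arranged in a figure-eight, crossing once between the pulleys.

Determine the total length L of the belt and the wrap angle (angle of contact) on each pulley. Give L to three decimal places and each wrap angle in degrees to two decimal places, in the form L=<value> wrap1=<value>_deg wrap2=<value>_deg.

crossed belt: β = asin((r1+r2)/C) = asin(16/75) = 12.3178°
wrap1 = wrap2 = π + 2β = 204.6355°
tangent length = C·cosβ = 73.2735
L = (r1+r2)·wrap + 2·C·cosβ = 16·3.5716 + 2·73.2735 = 203.6919

L=203.692 wrap1=204.64_deg wrap2=204.64_deg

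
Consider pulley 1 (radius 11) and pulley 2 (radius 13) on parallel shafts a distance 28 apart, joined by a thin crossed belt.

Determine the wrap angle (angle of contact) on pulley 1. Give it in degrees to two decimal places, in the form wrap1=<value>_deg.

wrap1=297.99_deg

crossed belt: β = asin((r1+r2)/C) = asin(24/28) = 58.9973°
wrap1 = wrap2 = π + 2β = 297.9946°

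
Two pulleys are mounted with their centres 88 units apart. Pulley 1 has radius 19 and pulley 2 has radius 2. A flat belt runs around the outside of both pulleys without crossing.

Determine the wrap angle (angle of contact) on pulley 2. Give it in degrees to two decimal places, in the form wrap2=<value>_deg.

wrap2=157.72_deg

open belt: β = asin((r2−r1)/C) = asin(-17/88) = -11.1385°
wrap1 = π − 2β = 202.2771°
wrap2 = π + 2β = 157.7229°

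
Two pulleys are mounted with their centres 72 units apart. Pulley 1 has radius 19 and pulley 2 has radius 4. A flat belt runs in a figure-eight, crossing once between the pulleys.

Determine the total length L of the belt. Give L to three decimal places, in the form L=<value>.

L=223.668

crossed belt: β = asin((r1+r2)/C) = asin(23/72) = 18.6293°
wrap1 = wrap2 = π + 2β = 217.2587°
tangent length = C·cosβ = 68.2276
L = (r1+r2)·wrap + 2·C·cosβ = 23·3.7919 + 2·68.2276 = 223.6683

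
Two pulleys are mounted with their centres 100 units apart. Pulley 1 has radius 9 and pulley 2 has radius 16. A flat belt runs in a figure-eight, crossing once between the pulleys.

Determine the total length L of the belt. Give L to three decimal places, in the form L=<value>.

L=284.823

crossed belt: β = asin((r1+r2)/C) = asin(25/100) = 14.4775°
wrap1 = wrap2 = π + 2β = 208.9550°
tangent length = C·cosβ = 96.8246
L = (r1+r2)·wrap + 2·C·cosβ = 25·3.6470 + 2·96.8246 = 284.8230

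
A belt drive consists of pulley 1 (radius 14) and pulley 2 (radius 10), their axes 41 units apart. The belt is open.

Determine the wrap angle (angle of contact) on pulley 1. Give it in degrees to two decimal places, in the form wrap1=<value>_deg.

open belt: β = asin((r2−r1)/C) = asin(-4/41) = -5.5987°
wrap1 = π − 2β = 191.1975°
wrap2 = π + 2β = 168.8025°

wrap1=191.20_deg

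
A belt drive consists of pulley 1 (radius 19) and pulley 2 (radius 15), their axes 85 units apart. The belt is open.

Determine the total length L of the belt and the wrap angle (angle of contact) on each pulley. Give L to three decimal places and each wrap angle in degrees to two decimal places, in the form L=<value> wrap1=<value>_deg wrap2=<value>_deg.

L=277.002 wrap1=185.39_deg wrap2=174.61_deg

open belt: β = asin((r2−r1)/C) = asin(-4/85) = -2.6973°
wrap1 = π − 2β = 185.3945°
wrap2 = π + 2β = 174.6055°
tangent length = C·cosβ = 84.9058
L = r1·wrap1 + r2·wrap2 + 2·C·cosβ = 19·3.2357 + 15·3.0474 + 2·84.9058 = 277.0024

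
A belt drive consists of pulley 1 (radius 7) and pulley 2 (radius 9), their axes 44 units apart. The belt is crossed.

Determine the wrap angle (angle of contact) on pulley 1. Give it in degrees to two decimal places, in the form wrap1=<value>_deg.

crossed belt: β = asin((r1+r2)/C) = asin(16/44) = 21.3237°
wrap1 = wrap2 = π + 2β = 222.6474°

wrap1=222.65_deg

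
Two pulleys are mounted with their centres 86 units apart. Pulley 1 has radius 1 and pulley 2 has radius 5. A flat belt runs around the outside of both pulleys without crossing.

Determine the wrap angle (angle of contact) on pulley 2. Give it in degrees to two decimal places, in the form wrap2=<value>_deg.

open belt: β = asin((r2−r1)/C) = asin(4/86) = 2.6659°
wrap1 = π − 2β = 174.6682°
wrap2 = π + 2β = 185.3318°

wrap2=185.33_deg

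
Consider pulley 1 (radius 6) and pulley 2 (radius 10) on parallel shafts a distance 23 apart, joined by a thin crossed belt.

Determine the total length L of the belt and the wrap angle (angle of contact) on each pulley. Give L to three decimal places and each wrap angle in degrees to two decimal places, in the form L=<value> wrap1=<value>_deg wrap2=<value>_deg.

crossed belt: β = asin((r1+r2)/C) = asin(16/23) = 44.0792°
wrap1 = wrap2 = π + 2β = 268.1584°
tangent length = C·cosβ = 16.5227
L = (r1+r2)·wrap + 2·C·cosβ = 16·4.6802 + 2·16.5227 = 107.9294

L=107.929 wrap1=268.16_deg wrap2=268.16_deg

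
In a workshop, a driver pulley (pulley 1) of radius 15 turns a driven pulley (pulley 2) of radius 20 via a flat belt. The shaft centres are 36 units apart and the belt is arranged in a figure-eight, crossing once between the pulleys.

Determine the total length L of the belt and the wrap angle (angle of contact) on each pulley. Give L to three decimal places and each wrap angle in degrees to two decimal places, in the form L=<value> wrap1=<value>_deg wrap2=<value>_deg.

L=220.226 wrap1=332.93_deg wrap2=332.93_deg

crossed belt: β = asin((r1+r2)/C) = asin(35/36) = 76.4638°
wrap1 = wrap2 = π + 2β = 332.9276°
tangent length = C·cosβ = 8.4261
L = (r1+r2)·wrap + 2·C·cosβ = 35·5.8107 + 2·8.4261 = 220.2262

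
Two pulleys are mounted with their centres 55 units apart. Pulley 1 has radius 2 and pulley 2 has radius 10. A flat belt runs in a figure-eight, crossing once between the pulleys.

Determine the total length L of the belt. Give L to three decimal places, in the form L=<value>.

crossed belt: β = asin((r1+r2)/C) = asin(12/55) = 12.6023°
wrap1 = wrap2 = π + 2β = 205.2045°
tangent length = C·cosβ = 53.6749
L = (r1+r2)·wrap + 2·C·cosβ = 12·3.5815 + 2·53.6749 = 150.3278

L=150.328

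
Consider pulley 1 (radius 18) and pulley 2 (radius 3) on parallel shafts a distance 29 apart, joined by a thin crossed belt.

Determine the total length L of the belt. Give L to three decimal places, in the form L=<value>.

crossed belt: β = asin((r1+r2)/C) = asin(21/29) = 46.3972°
wrap1 = wrap2 = π + 2β = 272.7944°
tangent length = C·cosβ = 20.0000
L = (r1+r2)·wrap + 2·C·cosβ = 21·4.7612 + 2·20.0000 = 139.9844

L=139.984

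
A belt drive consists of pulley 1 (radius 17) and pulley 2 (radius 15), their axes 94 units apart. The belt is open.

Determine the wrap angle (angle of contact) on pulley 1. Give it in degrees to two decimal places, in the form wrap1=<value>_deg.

wrap1=182.44_deg

open belt: β = asin((r2−r1)/C) = asin(-2/94) = -1.2192°
wrap1 = π − 2β = 182.4383°
wrap2 = π + 2β = 177.5617°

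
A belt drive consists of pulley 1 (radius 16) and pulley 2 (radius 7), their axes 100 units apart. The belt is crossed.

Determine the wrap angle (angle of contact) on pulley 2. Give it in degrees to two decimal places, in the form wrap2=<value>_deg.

wrap2=206.59_deg

crossed belt: β = asin((r1+r2)/C) = asin(23/100) = 13.2971°
wrap1 = wrap2 = π + 2β = 206.5941°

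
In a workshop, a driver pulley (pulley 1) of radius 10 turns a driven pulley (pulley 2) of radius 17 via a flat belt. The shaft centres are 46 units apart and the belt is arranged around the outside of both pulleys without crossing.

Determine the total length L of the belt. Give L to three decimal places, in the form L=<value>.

open belt: β = asin((r2−r1)/C) = asin(7/46) = 8.7529°
wrap1 = π − 2β = 162.4941°
wrap2 = π + 2β = 197.5059°
tangent length = C·cosβ = 45.4643
L = r1·wrap1 + r2·wrap2 + 2·C·cosβ = 10·2.8361 + 17·3.4471 + 2·45.4643 = 177.8903

L=177.890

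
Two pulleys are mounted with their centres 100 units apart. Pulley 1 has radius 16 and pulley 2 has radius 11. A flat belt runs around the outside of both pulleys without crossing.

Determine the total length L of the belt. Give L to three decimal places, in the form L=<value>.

L=285.073

open belt: β = asin((r2−r1)/C) = asin(-5/100) = -2.8660°
wrap1 = π − 2β = 185.7320°
wrap2 = π + 2β = 174.2680°
tangent length = C·cosβ = 99.8749
L = r1·wrap1 + r2·wrap2 + 2·C·cosβ = 16·3.2416 + 11·3.0416 + 2·99.8749 = 285.0731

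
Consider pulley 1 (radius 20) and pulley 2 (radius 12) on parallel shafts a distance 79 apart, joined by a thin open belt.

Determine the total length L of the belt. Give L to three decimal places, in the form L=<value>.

open belt: β = asin((r2−r1)/C) = asin(-8/79) = -5.8121°
wrap1 = π − 2β = 191.6241°
wrap2 = π + 2β = 168.3759°
tangent length = C·cosβ = 78.5939
L = r1·wrap1 + r2·wrap2 + 2·C·cosβ = 20·3.3445 + 12·2.9387 + 2·78.5939 = 259.3418

L=259.342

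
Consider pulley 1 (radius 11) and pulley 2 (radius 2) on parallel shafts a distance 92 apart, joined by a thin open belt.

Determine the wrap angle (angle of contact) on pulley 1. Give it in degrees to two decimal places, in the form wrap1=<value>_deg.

open belt: β = asin((r2−r1)/C) = asin(-9/92) = -5.6140°
wrap1 = π − 2β = 191.2280°
wrap2 = π + 2β = 168.7720°

wrap1=191.23_deg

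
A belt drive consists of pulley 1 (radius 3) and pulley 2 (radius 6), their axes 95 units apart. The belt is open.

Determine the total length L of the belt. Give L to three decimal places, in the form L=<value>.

open belt: β = asin((r2−r1)/C) = asin(3/95) = 1.8096°
wrap1 = π − 2β = 176.3807°
wrap2 = π + 2β = 183.6193°
tangent length = C·cosβ = 94.9526
L = r1·wrap1 + r2·wrap2 + 2·C·cosβ = 3·3.0784 + 6·3.2048 + 2·94.9526 = 218.3691

L=218.369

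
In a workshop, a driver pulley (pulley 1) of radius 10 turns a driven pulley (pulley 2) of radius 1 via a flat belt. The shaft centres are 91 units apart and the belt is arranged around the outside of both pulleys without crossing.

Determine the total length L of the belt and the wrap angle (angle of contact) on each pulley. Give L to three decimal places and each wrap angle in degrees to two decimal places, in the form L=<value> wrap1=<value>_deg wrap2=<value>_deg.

open belt: β = asin((r2−r1)/C) = asin(-9/91) = -5.6759°
wrap1 = π − 2β = 191.3518°
wrap2 = π + 2β = 168.6482°
tangent length = C·cosβ = 90.5539
L = r1·wrap1 + r2·wrap2 + 2·C·cosβ = 10·3.3397 + 1·2.9435 + 2·90.5539 = 217.4484

L=217.448 wrap1=191.35_deg wrap2=168.65_deg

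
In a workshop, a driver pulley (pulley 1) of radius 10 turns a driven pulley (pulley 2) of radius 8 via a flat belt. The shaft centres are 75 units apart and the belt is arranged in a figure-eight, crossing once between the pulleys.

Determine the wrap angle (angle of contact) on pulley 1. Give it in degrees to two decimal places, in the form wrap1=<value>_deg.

crossed belt: β = asin((r1+r2)/C) = asin(18/75) = 13.8865°
wrap1 = wrap2 = π + 2β = 207.7731°

wrap1=207.77_deg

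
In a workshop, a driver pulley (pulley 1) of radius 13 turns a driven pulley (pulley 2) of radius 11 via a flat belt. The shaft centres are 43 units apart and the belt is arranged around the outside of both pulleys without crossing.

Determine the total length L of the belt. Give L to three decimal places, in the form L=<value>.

L=161.491

open belt: β = asin((r2−r1)/C) = asin(-2/43) = -2.6659°
wrap1 = π − 2β = 185.3318°
wrap2 = π + 2β = 174.6682°
tangent length = C·cosβ = 42.9535
L = r1·wrap1 + r2·wrap2 + 2·C·cosβ = 13·3.2346 + 11·3.0485 + 2·42.9535 = 161.4913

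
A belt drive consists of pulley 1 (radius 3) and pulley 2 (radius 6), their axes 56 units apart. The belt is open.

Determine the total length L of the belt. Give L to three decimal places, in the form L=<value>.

L=140.435

open belt: β = asin((r2−r1)/C) = asin(3/56) = 3.0709°
wrap1 = π − 2β = 173.8582°
wrap2 = π + 2β = 186.1418°
tangent length = C·cosβ = 55.9196
L = r1·wrap1 + r2·wrap2 + 2·C·cosβ = 3·3.0344 + 6·3.2488 + 2·55.9196 = 140.4351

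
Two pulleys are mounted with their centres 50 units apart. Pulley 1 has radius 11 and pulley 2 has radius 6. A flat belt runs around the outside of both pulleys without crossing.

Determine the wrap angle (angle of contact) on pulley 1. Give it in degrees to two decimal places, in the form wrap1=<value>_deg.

open belt: β = asin((r2−r1)/C) = asin(-5/50) = -5.7392°
wrap1 = π − 2β = 191.4783°
wrap2 = π + 2β = 168.5217°

wrap1=191.48_deg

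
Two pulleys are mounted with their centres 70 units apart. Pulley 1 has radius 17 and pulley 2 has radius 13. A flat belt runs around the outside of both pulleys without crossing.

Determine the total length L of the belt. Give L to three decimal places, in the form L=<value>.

L=234.476

open belt: β = asin((r2−r1)/C) = asin(-4/70) = -3.2758°
wrap1 = π − 2β = 186.5517°
wrap2 = π + 2β = 173.4483°
tangent length = C·cosβ = 69.8856
L = r1·wrap1 + r2·wrap2 + 2·C·cosβ = 17·3.2559 + 13·3.0272 + 2·69.8856 = 234.4764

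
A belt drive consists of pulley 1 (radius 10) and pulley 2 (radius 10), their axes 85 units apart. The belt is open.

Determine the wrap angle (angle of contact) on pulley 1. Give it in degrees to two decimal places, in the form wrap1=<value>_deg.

wrap1=180.00_deg

open belt: β = asin((r2−r1)/C) = asin(0/85) = 0.0000°
wrap1 = π − 2β = 180.0000°
wrap2 = π + 2β = 180.0000°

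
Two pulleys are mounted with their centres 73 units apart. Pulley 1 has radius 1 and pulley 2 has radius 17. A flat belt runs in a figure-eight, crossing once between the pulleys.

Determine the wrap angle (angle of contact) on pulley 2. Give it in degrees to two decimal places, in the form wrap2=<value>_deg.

wrap2=208.55_deg

crossed belt: β = asin((r1+r2)/C) = asin(18/73) = 14.2750°
wrap1 = wrap2 = π + 2β = 208.5499°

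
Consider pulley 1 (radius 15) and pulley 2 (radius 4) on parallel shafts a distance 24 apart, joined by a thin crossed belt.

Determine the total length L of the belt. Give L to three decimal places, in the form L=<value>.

crossed belt: β = asin((r1+r2)/C) = asin(19/24) = 52.3415°
wrap1 = wrap2 = π + 2β = 284.6831°
tangent length = C·cosβ = 14.6629
L = (r1+r2)·wrap + 2·C·cosβ = 19·4.9687 + 2·14.6629 = 123.7302

L=123.730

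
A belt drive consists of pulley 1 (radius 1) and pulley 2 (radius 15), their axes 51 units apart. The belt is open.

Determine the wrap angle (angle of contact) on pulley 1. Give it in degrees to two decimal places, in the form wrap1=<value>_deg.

open belt: β = asin((r2−r1)/C) = asin(14/51) = 15.9328°
wrap1 = π − 2β = 148.1344°
wrap2 = π + 2β = 211.8656°

wrap1=148.13_deg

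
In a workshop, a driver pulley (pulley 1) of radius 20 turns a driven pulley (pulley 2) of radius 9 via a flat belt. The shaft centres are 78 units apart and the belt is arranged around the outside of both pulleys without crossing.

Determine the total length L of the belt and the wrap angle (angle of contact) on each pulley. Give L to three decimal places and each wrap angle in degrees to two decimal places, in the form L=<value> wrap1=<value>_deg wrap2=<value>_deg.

open belt: β = asin((r2−r1)/C) = asin(-11/78) = -8.1072°
wrap1 = π − 2β = 196.2144°
wrap2 = π + 2β = 163.7856°
tangent length = C·cosβ = 77.2205
L = r1·wrap1 + r2·wrap2 + 2·C·cosβ = 20·3.4246 + 9·2.8586 + 2·77.2205 = 248.6601

L=248.660 wrap1=196.21_deg wrap2=163.79_deg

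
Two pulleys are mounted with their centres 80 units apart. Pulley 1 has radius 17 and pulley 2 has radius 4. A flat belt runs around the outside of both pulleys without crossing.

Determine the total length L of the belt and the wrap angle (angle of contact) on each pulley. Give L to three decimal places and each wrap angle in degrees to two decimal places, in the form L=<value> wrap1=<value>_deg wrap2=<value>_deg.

open belt: β = asin((r2−r1)/C) = asin(-13/80) = -9.3520°
wrap1 = π − 2β = 198.7041°
wrap2 = π + 2β = 161.2959°
tangent length = C·cosβ = 78.9367
L = r1·wrap1 + r2·wrap2 + 2·C·cosβ = 17·3.4680 + 4·2.8151 + 2·78.9367 = 228.0906

L=228.091 wrap1=198.70_deg wrap2=161.30_deg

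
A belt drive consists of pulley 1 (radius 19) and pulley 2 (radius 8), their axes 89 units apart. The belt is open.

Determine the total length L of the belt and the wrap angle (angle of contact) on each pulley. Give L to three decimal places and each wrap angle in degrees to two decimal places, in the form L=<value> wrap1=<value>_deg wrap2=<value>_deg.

open belt: β = asin((r2−r1)/C) = asin(-11/89) = -7.0997°
wrap1 = π − 2β = 194.1993°
wrap2 = π + 2β = 165.8007°
tangent length = C·cosβ = 88.3176
L = r1·wrap1 + r2·wrap2 + 2·C·cosβ = 19·3.3894 + 8·2.8938 + 2·88.3176 = 264.1843

L=264.184 wrap1=194.20_deg wrap2=165.80_deg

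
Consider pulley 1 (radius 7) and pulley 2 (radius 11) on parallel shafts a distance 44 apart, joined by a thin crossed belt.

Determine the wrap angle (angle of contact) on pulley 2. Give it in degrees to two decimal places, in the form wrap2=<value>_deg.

crossed belt: β = asin((r1+r2)/C) = asin(18/44) = 24.1477°
wrap1 = wrap2 = π + 2β = 228.2955°

wrap2=228.30_deg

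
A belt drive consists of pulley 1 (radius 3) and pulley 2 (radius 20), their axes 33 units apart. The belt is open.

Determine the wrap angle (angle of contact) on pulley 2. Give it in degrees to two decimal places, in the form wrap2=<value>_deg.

wrap2=242.02_deg

open belt: β = asin((r2−r1)/C) = asin(17/33) = 31.0076°
wrap1 = π − 2β = 117.9848°
wrap2 = π + 2β = 242.0152°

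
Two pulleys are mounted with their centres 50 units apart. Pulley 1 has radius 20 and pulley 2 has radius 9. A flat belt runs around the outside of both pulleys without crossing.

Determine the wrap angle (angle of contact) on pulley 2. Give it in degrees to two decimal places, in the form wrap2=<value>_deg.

wrap2=154.58_deg

open belt: β = asin((r2−r1)/C) = asin(-11/50) = -12.7090°
wrap1 = π − 2β = 205.4181°
wrap2 = π + 2β = 154.5819°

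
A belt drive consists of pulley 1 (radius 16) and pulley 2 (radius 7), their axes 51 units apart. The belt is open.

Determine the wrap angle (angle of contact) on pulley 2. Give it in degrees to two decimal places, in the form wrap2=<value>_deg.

open belt: β = asin((r2−r1)/C) = asin(-9/51) = -10.1642°
wrap1 = π − 2β = 200.3285°
wrap2 = π + 2β = 159.6715°

wrap2=159.67_deg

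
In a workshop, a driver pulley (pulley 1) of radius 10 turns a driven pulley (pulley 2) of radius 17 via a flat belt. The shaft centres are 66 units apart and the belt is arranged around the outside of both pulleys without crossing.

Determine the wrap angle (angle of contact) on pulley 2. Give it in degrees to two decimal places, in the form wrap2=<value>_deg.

open belt: β = asin((r2−r1)/C) = asin(7/66) = 6.0883°
wrap1 = π − 2β = 167.8234°
wrap2 = π + 2β = 192.1766°

wrap2=192.18_deg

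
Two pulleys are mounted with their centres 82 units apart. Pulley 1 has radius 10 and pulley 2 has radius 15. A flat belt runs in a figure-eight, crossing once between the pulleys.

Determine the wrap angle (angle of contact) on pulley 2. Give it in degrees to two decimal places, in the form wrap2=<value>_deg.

wrap2=215.50_deg

crossed belt: β = asin((r1+r2)/C) = asin(25/82) = 17.7508°
wrap1 = wrap2 = π + 2β = 215.5017°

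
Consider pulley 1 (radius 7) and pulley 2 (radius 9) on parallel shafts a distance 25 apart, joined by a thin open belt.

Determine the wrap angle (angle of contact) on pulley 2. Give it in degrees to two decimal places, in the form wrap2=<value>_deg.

open belt: β = asin((r2−r1)/C) = asin(2/25) = 4.5886°
wrap1 = π − 2β = 170.8229°
wrap2 = π + 2β = 189.1771°

wrap2=189.18_deg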